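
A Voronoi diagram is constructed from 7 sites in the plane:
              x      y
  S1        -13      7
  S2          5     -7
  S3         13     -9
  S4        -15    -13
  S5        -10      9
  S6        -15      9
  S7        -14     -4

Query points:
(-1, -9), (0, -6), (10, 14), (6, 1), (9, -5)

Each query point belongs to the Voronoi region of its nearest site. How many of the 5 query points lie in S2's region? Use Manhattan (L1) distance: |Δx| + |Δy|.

(-1, -9) — d to each: S1:28, S2:8, S3:14, S4:18, S5:27, S6:32, S7:18 → nearest is S2
(0, -6) — d to each: S1:26, S2:6, S3:16, S4:22, S5:25, S6:30, S7:16 → nearest is S2
(10, 14) — d to each: S1:30, S2:26, S3:26, S4:52, S5:25, S6:30, S7:42 → nearest is S5
(6, 1) — d to each: S1:25, S2:9, S3:17, S4:35, S5:24, S6:29, S7:25 → nearest is S2
(9, -5) — d to each: S1:34, S2:6, S3:8, S4:32, S5:33, S6:38, S7:24 → nearest is S2
4 of the 5 points have S2 as nearest.

4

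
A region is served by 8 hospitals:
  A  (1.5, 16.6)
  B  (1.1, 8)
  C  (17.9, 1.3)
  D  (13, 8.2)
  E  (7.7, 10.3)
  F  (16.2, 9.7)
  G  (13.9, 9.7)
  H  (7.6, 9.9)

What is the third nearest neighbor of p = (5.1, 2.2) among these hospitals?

E

Since √ is increasing, it suffices to compare squared distances:
|pA|² = 12.96 + 207.36 = 220.32
|pB|² = 16 + 33.64 = 49.64
|pC|² = 163.84 + 0.81 = 164.65
|pD|² = 62.41 + 36 = 98.41
|pE|² = 6.76 + 65.61 = 72.37
|pF|² = 123.21 + 56.25 = 179.46
|pG|² = 77.44 + 56.25 = 133.69
|pH|² = 6.25 + 59.29 = 65.54
Sorted ascending: B, H, E, D, … — the third-nearest is E.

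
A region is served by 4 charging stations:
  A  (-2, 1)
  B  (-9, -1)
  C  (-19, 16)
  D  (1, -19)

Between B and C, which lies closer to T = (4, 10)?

B

Compare squared distances:
|TB|² = (4−(-9))² + (10−(-1))² = 169 + 121 = 290
|TC|² = (4−(-19))² + (10−16)² = 529 + 36 = 565
290 < 565, so B is closer.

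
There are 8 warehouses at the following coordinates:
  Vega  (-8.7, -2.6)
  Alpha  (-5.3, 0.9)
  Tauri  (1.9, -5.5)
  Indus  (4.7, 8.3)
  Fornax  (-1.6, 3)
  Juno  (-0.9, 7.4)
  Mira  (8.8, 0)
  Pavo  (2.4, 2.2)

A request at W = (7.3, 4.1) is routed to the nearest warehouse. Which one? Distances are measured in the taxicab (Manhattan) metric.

d(W, Vega) = 16 + 6.7 = 22.7
d(W, Alpha) = 12.6 + 3.2 = 15.8
d(W, Tauri) = 5.4 + 9.6 = 15
d(W, Indus) = 2.6 + 4.2 = 6.8
d(W, Fornax) = 8.9 + 1.1 = 10
d(W, Juno) = 8.2 + 3.3 = 11.5
d(W, Mira) = 1.5 + 4.1 = 5.6
d(W, Pavo) = 4.9 + 1.9 = 6.8
Mira is nearest.

Mira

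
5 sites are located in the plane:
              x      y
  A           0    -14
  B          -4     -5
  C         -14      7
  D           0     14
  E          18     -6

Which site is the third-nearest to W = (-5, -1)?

A

Since √ is increasing, it suffices to compare squared distances:
|WA|² = 25 + 169 = 194
|WB|² = 1 + 16 = 17
|WC|² = 81 + 64 = 145
|WD|² = 25 + 225 = 250
|WE|² = 529 + 25 = 554
Sorted ascending: B, C, A, D, … — the third-nearest is A.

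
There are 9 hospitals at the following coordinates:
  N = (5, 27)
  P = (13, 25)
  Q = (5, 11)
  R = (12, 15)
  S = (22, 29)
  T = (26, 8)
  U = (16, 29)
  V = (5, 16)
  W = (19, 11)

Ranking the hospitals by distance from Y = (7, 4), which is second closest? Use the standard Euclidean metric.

R

Since √ is increasing, it suffices to compare squared distances:
|YN|² = 4 + 529 = 533
|YP|² = 36 + 441 = 477
|YQ|² = 4 + 49 = 53
|YR|² = 25 + 121 = 146
|YS|² = 225 + 625 = 850
|YT|² = 361 + 16 = 377
|YU|² = 81 + 625 = 706
|YV|² = 4 + 144 = 148
|YW|² = 144 + 49 = 193
Sorted ascending: Q, R, V, … — the second-nearest is R.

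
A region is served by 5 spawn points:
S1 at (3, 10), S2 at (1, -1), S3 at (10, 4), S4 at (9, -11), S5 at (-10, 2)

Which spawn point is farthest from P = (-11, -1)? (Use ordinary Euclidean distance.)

S4

Squared Euclidean distances:
|PS1|² = (-11−3)² + (-1−10)² = 196 + 121 = 317
|PS2|² = (-11−1)² + (-1−(-1))² = 144 + 0 = 144
|PS3|² = (-11−10)² + (-1−4)² = 441 + 25 = 466
|PS4|² = (-11−9)² + (-1−(-11))² = 400 + 100 = 500
|PS5|² = (-11−(-10))² + (-1−2)² = 1 + 9 = 10
The largest is to S4.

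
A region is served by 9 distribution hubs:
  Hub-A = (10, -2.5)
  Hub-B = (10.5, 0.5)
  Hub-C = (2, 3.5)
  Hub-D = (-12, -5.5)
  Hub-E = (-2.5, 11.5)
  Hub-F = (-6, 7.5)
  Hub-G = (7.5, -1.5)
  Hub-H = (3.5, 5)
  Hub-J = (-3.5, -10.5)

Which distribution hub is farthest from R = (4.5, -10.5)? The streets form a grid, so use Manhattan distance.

d(R, Hub-A) = |4.5−10| + |-10.5−(-2.5)| = 5.5 + 8 = 13.5
d(R, Hub-B) = |4.5−10.5| + |-10.5−0.5| = 6 + 11 = 17
d(R, Hub-C) = |4.5−2| + |-10.5−3.5| = 2.5 + 14 = 16.5
d(R, Hub-D) = |4.5−(-12)| + |-10.5−(-5.5)| = 16.5 + 5 = 21.5
d(R, Hub-E) = |4.5−(-2.5)| + |-10.5−11.5| = 7 + 22 = 29
d(R, Hub-F) = |4.5−(-6)| + |-10.5−7.5| = 10.5 + 18 = 28.5
d(R, Hub-G) = |4.5−7.5| + |-10.5−(-1.5)| = 3 + 9 = 12
d(R, Hub-H) = |4.5−3.5| + |-10.5−5| = 1 + 15.5 = 16.5
d(R, Hub-J) = |4.5−(-3.5)| + |-10.5−(-10.5)| = 8 + 0 = 8
The largest is to Hub-E.

Hub-E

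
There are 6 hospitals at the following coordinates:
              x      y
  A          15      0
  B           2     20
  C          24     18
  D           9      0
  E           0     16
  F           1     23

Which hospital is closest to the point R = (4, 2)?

D

Squared Euclidean distances:
|RA|² = 121 + 4 = 125
|RB|² = 4 + 324 = 328
|RC|² = 400 + 256 = 656
|RD|² = 25 + 4 = 29
|RE|² = 16 + 196 = 212
|RF|² = 9 + 441 = 450
Minimum is at D.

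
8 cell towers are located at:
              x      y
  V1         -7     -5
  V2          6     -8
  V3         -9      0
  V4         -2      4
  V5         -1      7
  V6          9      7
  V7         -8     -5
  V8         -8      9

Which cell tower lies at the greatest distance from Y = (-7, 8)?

V2

Since √ is increasing, it suffices to compare squared distances:
|YV1|² = (-7−(-7))² + (8−(-5))² = 0 + 169 = 169
|YV2|² = (-7−6)² + (8−(-8))² = 169 + 256 = 425
|YV3|² = (-7−(-9))² + (8−0)² = 4 + 64 = 68
|YV4|² = (-7−(-2))² + (8−4)² = 25 + 16 = 41
|YV5|² = (-7−(-1))² + (8−7)² = 36 + 1 = 37
|YV6|² = (-7−9)² + (8−7)² = 256 + 1 = 257
|YV7|² = (-7−(-8))² + (8−(-5))² = 1 + 169 = 170
|YV8|² = (-7−(-8))² + (8−9)² = 1 + 1 = 2
The largest is to V2.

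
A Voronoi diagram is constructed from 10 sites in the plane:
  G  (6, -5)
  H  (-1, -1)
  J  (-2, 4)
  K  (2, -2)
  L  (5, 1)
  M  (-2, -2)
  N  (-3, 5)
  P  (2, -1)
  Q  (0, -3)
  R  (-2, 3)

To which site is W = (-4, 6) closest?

Since √ is increasing, it suffices to compare squared distances:
|WG|² = (-4−6)² + (6−(-5))² = 100 + 121 = 221
|WH|² = (-4−(-1))² + (6−(-1))² = 9 + 49 = 58
|WJ|² = (-4−(-2))² + (6−4)² = 4 + 4 = 8
|WK|² = (-4−2)² + (6−(-2))² = 36 + 64 = 100
|WL|² = (-4−5)² + (6−1)² = 81 + 25 = 106
|WM|² = (-4−(-2))² + (6−(-2))² = 4 + 64 = 68
|WN|² = (-4−(-3))² + (6−5)² = 1 + 1 = 2
|WP|² = (-4−2)² + (6−(-1))² = 36 + 49 = 85
|WQ|² = (-4−0)² + (6−(-3))² = 16 + 81 = 97
|WR|² = (-4−(-2))² + (6−3)² = 4 + 9 = 13
Minimum is at N.

N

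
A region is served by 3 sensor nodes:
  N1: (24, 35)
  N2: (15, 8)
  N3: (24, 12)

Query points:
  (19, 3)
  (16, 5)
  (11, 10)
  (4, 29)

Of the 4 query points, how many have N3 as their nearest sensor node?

(19, 3) — d² to each: N1:1049, N2:41, N3:106 → nearest is N2
(16, 5) — d² to each: N1:964, N2:10, N3:113 → nearest is N2
(11, 10) — d² to each: N1:794, N2:20, N3:173 → nearest is N2
(4, 29) — d² to each: N1:436, N2:562, N3:689 → nearest is N1
0 of the 4 points have N3 as nearest.

0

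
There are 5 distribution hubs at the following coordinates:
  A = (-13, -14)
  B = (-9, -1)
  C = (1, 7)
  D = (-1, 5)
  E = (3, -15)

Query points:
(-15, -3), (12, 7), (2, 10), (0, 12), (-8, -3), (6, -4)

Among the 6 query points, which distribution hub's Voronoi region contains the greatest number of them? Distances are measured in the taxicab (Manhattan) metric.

(-15, -3) — d to each: A:13, B:8, C:26, D:22, E:30 → nearest is B
(12, 7) — d to each: A:46, B:29, C:11, D:15, E:31 → nearest is C
(2, 10) — d to each: A:39, B:22, C:4, D:8, E:26 → nearest is C
(0, 12) — d to each: A:39, B:22, C:6, D:8, E:30 → nearest is C
(-8, -3) — d to each: A:16, B:3, C:19, D:15, E:23 → nearest is B
(6, -4) — d to each: A:29, B:18, C:16, D:16, E:14 → nearest is E
Tally — B:2, C:3, E:1. C captures the most (3).

C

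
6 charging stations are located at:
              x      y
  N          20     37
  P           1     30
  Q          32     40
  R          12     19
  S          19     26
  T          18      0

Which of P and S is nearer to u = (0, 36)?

Compare squared distances:
|uP|² = (0−1)² + (36−30)² = 1 + 36 = 37
|uS|² = (0−19)² + (36−26)² = 361 + 100 = 461
37 < 461, so P is closer.

P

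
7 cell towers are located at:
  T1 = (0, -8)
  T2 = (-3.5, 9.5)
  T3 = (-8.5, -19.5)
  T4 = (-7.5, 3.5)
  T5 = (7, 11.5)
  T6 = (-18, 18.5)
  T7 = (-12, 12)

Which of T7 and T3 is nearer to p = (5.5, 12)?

Compare squared distances:
|pT7|² = (5.5−(-12))² + (12−12)² = 306.25 + 0 = 306.25
|pT3|² = (5.5−(-8.5))² + (12−(-19.5))² = 196 + 992.25 = 1188.25
306.25 < 1188.25, so T7 is closer.

T7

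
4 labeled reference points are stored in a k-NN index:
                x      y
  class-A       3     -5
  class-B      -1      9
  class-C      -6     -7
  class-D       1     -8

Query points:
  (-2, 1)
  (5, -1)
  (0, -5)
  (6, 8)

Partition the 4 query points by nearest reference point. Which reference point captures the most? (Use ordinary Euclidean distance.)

(-2, 1) — d² to each: class-A:61, class-B:65, class-C:80, class-D:90 → nearest is class-A
(5, -1) — d² to each: class-A:20, class-B:136, class-C:157, class-D:65 → nearest is class-A
(0, -5) — d² to each: class-A:9, class-B:197, class-C:40, class-D:10 → nearest is class-A
(6, 8) — d² to each: class-A:178, class-B:50, class-C:369, class-D:281 → nearest is class-B
Tally — class-A:3, class-B:1. class-A captures the most (3).

class-A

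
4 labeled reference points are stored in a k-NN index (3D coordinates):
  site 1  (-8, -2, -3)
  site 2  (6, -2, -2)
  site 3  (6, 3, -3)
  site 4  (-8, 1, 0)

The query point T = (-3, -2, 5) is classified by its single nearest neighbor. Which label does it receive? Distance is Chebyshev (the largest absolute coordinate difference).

d(T, site 1) = max(5, 0, 8) = 8
d(T, site 2) = max(9, 0, 7) = 9
d(T, site 3) = max(9, 5, 8) = 9
d(T, site 4) = max(5, 3, 5) = 5
site 4 is nearest.

site 4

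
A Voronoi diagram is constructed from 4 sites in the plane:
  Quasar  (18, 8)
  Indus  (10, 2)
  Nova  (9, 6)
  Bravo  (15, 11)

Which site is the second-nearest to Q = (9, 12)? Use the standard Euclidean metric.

Compare squared distances (the ordering matches that of the actual distances):
d²(Q, Quasar) = (9−18)² + (12−8)² = 81 + 16 = 97
d²(Q, Indus) = (9−10)² + (12−2)² = 1 + 100 = 101
d²(Q, Nova) = (9−9)² + (12−6)² = 0 + 36 = 36
d²(Q, Bravo) = (9−15)² + (12−11)² = 36 + 1 = 37
Sorted ascending: Nova, Bravo, Quasar, … — the second-nearest is Bravo.

Bravo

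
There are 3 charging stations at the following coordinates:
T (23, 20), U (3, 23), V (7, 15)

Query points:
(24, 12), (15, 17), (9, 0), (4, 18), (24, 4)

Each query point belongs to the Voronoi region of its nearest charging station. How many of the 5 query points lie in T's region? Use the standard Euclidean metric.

2

(24, 12) — d² to each: T:65, U:562, V:298 → nearest is T
(15, 17) — d² to each: T:73, U:180, V:68 → nearest is V
(9, 0) — d² to each: T:596, U:565, V:229 → nearest is V
(4, 18) — d² to each: T:365, U:26, V:18 → nearest is V
(24, 4) — d² to each: T:257, U:802, V:410 → nearest is T
2 of the 5 points have T as nearest.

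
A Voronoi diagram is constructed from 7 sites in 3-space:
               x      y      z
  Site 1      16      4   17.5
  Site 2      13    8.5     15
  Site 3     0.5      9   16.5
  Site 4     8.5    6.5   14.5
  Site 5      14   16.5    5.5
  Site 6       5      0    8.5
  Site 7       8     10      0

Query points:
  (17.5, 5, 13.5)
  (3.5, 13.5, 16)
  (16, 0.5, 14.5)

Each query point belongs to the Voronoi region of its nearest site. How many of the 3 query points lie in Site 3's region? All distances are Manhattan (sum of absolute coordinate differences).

1

(17.5, 5, 13.5) — d to each: Site 1:6.5, Site 2:9.5, Site 3:24, Site 4:11.5, Site 5:23, Site 6:22.5, Site 7:28 → nearest is Site 1
(3.5, 13.5, 16) — d to each: Site 1:23.5, Site 2:15.5, Site 3:8, Site 4:13.5, Site 5:24, Site 6:22.5, Site 7:24 → nearest is Site 3
(16, 0.5, 14.5) — d to each: Site 1:6.5, Site 2:11.5, Site 3:26, Site 4:13.5, Site 5:27, Site 6:17.5, Site 7:32 → nearest is Site 1
1 of the 3 points has Site 3 as nearest.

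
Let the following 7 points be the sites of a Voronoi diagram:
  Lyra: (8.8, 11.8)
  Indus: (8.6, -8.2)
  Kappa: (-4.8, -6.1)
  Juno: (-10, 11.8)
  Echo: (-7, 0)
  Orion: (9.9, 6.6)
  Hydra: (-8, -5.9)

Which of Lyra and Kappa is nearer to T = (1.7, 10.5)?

Lyra

Compare squared distances:
d²(T, Lyra) = (1.7−8.8)² + (10.5−11.8)² = 50.41 + 1.69 = 52.1
d²(T, Kappa) = (1.7−(-4.8))² + (10.5−(-6.1))² = 42.25 + 275.56 = 317.81
52.1 < 317.81, so Lyra is closer.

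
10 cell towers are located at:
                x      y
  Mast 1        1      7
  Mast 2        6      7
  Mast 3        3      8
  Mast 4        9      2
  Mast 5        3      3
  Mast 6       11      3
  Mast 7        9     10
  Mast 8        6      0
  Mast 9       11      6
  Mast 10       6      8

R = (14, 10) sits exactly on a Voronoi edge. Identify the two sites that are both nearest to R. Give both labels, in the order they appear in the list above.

Squared distances from R to each site:
d²(R, Mast 1) = 169 + 9 = 178
d²(R, Mast 2) = 64 + 9 = 73
d²(R, Mast 3) = 121 + 4 = 125
d²(R, Mast 4) = 25 + 64 = 89
d²(R, Mast 5) = 121 + 49 = 170
d²(R, Mast 6) = 9 + 49 = 58
d²(R, Mast 7) = 25 + 0 = 25
d²(R, Mast 8) = 64 + 100 = 164
d²(R, Mast 9) = 9 + 16 = 25
d²(R, Mast 10) = 64 + 4 = 68
R is equidistant from Mast 7 and Mast 9 (both at squared distance 25), and every other site is strictly farther — so R lies on the Mast 7–Mast 9 Voronoi edge.

Mast 7 and Mast 9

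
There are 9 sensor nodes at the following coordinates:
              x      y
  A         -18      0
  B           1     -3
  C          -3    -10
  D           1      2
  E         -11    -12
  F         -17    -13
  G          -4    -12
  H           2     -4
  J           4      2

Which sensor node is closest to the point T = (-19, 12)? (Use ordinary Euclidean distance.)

A

Compare squared distances (the ordering matches that of the actual distances):
|TA|² = 1 + 144 = 145
|TB|² = 400 + 225 = 625
|TC|² = 256 + 484 = 740
|TD|² = 400 + 100 = 500
|TE|² = 64 + 576 = 640
|TF|² = 4 + 625 = 629
|TG|² = 225 + 576 = 801
|TH|² = 441 + 256 = 697
|TJ|² = 529 + 100 = 629
The smallest is to A, so T lies in the Voronoi region of A.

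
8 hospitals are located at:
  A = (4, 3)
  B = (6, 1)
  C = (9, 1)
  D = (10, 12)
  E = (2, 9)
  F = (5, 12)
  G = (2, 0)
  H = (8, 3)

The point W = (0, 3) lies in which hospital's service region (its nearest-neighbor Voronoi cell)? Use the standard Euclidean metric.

Since √ is increasing, it suffices to compare squared distances:
|WA|² = (0−4)² + (3−3)² = 16 + 0 = 16
|WB|² = (0−6)² + (3−1)² = 36 + 4 = 40
|WC|² = (0−9)² + (3−1)² = 81 + 4 = 85
|WD|² = (0−10)² + (3−12)² = 100 + 81 = 181
|WE|² = (0−2)² + (3−9)² = 4 + 36 = 40
|WF|² = (0−5)² + (3−12)² = 25 + 81 = 106
|WG|² = (0−2)² + (3−0)² = 4 + 9 = 13
|WH|² = (0−8)² + (3−3)² = 64 + 0 = 64
Minimum is at G.

G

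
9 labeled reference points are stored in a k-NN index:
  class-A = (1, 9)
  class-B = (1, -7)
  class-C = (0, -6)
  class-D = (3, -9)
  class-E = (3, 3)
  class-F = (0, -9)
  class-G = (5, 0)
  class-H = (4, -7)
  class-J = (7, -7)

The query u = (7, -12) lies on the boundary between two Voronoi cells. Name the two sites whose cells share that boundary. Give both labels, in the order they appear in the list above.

Squared distances from u to each site:
d²(u, class-A) = (7−1)² + (-12−9)² = 36 + 441 = 477
d²(u, class-B) = (7−1)² + (-12−(-7))² = 36 + 25 = 61
d²(u, class-C) = (7−0)² + (-12−(-6))² = 49 + 36 = 85
d²(u, class-D) = (7−3)² + (-12−(-9))² = 16 + 9 = 25
d²(u, class-E) = (7−3)² + (-12−3)² = 16 + 225 = 241
d²(u, class-F) = (7−0)² + (-12−(-9))² = 49 + 9 = 58
d²(u, class-G) = (7−5)² + (-12−0)² = 4 + 144 = 148
d²(u, class-H) = (7−4)² + (-12−(-7))² = 9 + 25 = 34
d²(u, class-J) = (7−7)² + (-12−(-7))² = 0 + 25 = 25
u is equidistant from class-D and class-J (both at squared distance 25), and every other site is strictly farther — so u lies on the class-D–class-J Voronoi edge.

class-D and class-J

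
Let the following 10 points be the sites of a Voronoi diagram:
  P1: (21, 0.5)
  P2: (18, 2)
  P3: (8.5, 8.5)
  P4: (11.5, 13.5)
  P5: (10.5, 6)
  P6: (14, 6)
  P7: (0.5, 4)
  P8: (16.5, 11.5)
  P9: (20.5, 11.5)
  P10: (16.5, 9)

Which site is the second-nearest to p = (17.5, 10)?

P8

Compare squared distances (the ordering matches that of the actual distances):
|pP1|² = (17.5−21)² + (10−0.5)² = 12.25 + 90.25 = 102.5
|pP2|² = (17.5−18)² + (10−2)² = 0.25 + 64 = 64.25
|pP3|² = (17.5−8.5)² + (10−8.5)² = 81 + 2.25 = 83.25
|pP4|² = (17.5−11.5)² + (10−13.5)² = 36 + 12.25 = 48.25
|pP5|² = (17.5−10.5)² + (10−6)² = 49 + 16 = 65
|pP6|² = (17.5−14)² + (10−6)² = 12.25 + 16 = 28.25
|pP7|² = (17.5−0.5)² + (10−4)² = 289 + 36 = 325
|pP8|² = (17.5−16.5)² + (10−11.5)² = 1 + 2.25 = 3.25
|pP9|² = (17.5−20.5)² + (10−11.5)² = 9 + 2.25 = 11.25
d²(p, P10) = (17.5−16.5)² + (10−9)² = 1 + 1 = 2
Sorted ascending: P10, P8, P9, … — the second-nearest is P8.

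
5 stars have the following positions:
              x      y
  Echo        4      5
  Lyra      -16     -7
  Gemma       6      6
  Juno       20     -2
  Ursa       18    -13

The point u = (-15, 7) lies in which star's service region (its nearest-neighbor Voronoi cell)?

Lyra

Compare squared distances (the ordering matches that of the actual distances):
d²(u, Echo) = (-15−4)² + (7−5)² = 361 + 4 = 365
d²(u, Lyra) = (-15−(-16))² + (7−(-7))² = 1 + 196 = 197
d²(u, Gemma) = (-15−6)² + (7−6)² = 441 + 1 = 442
d²(u, Juno) = (-15−20)² + (7−(-2))² = 1225 + 81 = 1306
d²(u, Ursa) = (-15−18)² + (7−(-13))² = 1089 + 400 = 1489
Minimum is at Lyra.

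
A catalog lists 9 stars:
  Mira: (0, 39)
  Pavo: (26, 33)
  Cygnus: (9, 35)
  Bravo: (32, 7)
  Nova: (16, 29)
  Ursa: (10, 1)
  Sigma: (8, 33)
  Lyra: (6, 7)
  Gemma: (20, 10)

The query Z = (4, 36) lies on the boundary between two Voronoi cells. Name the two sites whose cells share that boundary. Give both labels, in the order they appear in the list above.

Squared distances from Z to each site:
d²(Z, Mira) = (4−0)² + (36−39)² = 16 + 9 = 25
d²(Z, Pavo) = (4−26)² + (36−33)² = 484 + 9 = 493
d²(Z, Cygnus) = (4−9)² + (36−35)² = 25 + 1 = 26
d²(Z, Bravo) = (4−32)² + (36−7)² = 784 + 841 = 1625
d²(Z, Nova) = (4−16)² + (36−29)² = 144 + 49 = 193
d²(Z, Ursa) = (4−10)² + (36−1)² = 36 + 1225 = 1261
d²(Z, Sigma) = (4−8)² + (36−33)² = 16 + 9 = 25
d²(Z, Lyra) = (4−6)² + (36−7)² = 4 + 841 = 845
d²(Z, Gemma) = (4−20)² + (36−10)² = 256 + 676 = 932
Z is equidistant from Mira and Sigma (both at squared distance 25), and every other site is strictly farther — so Z lies on the Mira–Sigma Voronoi edge.

Mira and Sigma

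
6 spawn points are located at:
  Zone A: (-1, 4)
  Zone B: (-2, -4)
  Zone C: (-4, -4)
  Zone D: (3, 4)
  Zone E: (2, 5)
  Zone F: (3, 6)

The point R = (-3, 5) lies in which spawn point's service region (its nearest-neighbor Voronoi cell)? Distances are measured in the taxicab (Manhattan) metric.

d(R, Zone A) = |-3−(-1)| + |5−4| = 2 + 1 = 3
d(R, Zone B) = |-3−(-2)| + |5−(-4)| = 1 + 9 = 10
d(R, Zone C) = |-3−(-4)| + |5−(-4)| = 1 + 9 = 10
d(R, Zone D) = |-3−3| + |5−4| = 6 + 1 = 7
d(R, Zone E) = |-3−2| + |5−5| = 5 + 0 = 5
d(R, Zone F) = |-3−3| + |5−6| = 6 + 1 = 7
Zone A is nearest.

Zone A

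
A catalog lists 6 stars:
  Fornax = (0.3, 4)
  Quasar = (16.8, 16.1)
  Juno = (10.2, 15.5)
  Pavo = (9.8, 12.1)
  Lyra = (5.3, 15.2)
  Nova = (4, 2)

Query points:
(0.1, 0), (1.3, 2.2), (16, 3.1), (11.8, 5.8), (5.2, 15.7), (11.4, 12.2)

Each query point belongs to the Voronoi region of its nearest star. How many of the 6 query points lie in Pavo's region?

3

(0.1, 0) — d² to each: Fornax:16.04, Quasar:538.1, Juno:342.26, Pavo:240.5, Lyra:258.08, Nova:19.21 → nearest is Fornax
(1.3, 2.2) — d² to each: Fornax:4.24, Quasar:433.46, Juno:256.1, Pavo:170.26, Lyra:185, Nova:7.33 → nearest is Fornax
(16, 3.1) — d² to each: Fornax:247.3, Quasar:169.64, Juno:187.4, Pavo:119.44, Lyra:260.9, Nova:145.21 → nearest is Pavo
(11.8, 5.8) — d² to each: Fornax:135.49, Quasar:131.09, Juno:96.65, Pavo:43.69, Lyra:130.61, Nova:75.28 → nearest is Pavo
(5.2, 15.7) — d² to each: Fornax:160.9, Quasar:134.72, Juno:25.04, Pavo:34.12, Lyra:0.26, Nova:189.13 → nearest is Lyra
(11.4, 12.2) — d² to each: Fornax:190.45, Quasar:44.37, Juno:12.33, Pavo:2.57, Lyra:46.21, Nova:158.8 → nearest is Pavo
3 of the 6 points have Pavo as nearest.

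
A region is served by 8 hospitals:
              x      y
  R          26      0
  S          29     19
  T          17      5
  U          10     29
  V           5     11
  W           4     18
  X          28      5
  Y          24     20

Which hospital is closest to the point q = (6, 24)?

Squared Euclidean distances:
|qR|² = 400 + 576 = 976
|qS|² = 529 + 25 = 554
|qT|² = 121 + 361 = 482
|qU|² = 16 + 25 = 41
|qV|² = 1 + 169 = 170
|qW|² = 4 + 36 = 40
|qX|² = 484 + 361 = 845
|qY|² = 324 + 16 = 340
W is nearest.

W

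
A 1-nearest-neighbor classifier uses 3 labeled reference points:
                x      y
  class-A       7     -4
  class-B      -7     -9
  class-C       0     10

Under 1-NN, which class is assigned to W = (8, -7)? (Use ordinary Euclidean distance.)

Compare squared distances (the ordering matches that of the actual distances):
d²(W, class-A) = (8−7)² + (-7−(-4))² = 1 + 9 = 10
d²(W, class-B) = (8−(-7))² + (-7−(-9))² = 225 + 4 = 229
d²(W, class-C) = (8−0)² + (-7−10)² = 64 + 289 = 353
class-A is nearest.

class-A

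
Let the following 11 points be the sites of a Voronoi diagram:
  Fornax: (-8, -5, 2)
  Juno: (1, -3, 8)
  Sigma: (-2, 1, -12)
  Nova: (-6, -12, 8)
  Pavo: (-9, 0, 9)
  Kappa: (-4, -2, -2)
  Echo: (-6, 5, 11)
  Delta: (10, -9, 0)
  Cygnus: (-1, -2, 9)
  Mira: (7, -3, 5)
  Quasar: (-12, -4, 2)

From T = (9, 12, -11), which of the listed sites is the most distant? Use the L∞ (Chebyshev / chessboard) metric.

Nova

d(T, Fornax) = max(17, 17, 13) = 17
d(T, Juno) = max(8, 15, 19) = 19
d(T, Sigma) = max(11, 11, 1) = 11
d(T, Nova) = max(15, 24, 19) = 24
d(T, Pavo) = max(18, 12, 20) = 20
d(T, Kappa) = max(13, 14, 9) = 14
d(T, Echo) = max(15, 7, 22) = 22
d(T, Delta) = max(1, 21, 11) = 21
d(T, Cygnus) = max(10, 14, 20) = 20
d(T, Mira) = max(2, 15, 16) = 16
d(T, Quasar) = max(21, 16, 13) = 21
The largest is to Nova.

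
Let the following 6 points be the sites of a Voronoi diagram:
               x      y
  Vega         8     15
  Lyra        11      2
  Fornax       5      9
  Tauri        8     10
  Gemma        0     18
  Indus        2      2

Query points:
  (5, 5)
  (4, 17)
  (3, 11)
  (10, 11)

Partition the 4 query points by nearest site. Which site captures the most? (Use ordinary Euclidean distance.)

Fornax

(5, 5) — d² to each: Vega:109, Lyra:45, Fornax:16, Tauri:34, Gemma:194, Indus:18 → nearest is Fornax
(4, 17) — d² to each: Vega:20, Lyra:274, Fornax:65, Tauri:65, Gemma:17, Indus:229 → nearest is Gemma
(3, 11) — d² to each: Vega:41, Lyra:145, Fornax:8, Tauri:26, Gemma:58, Indus:82 → nearest is Fornax
(10, 11) — d² to each: Vega:20, Lyra:82, Fornax:29, Tauri:5, Gemma:149, Indus:145 → nearest is Tauri
Tally — Fornax:2, Tauri:1, Gemma:1. Fornax captures the most (2).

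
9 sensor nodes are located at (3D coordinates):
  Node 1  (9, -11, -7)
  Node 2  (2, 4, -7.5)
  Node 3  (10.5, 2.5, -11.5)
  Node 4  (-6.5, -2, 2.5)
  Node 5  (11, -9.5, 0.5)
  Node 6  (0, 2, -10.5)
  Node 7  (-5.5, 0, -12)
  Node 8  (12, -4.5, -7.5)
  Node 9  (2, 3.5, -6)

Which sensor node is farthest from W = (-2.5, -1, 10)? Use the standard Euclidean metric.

Node 3

Since √ is increasing, it suffices to compare squared distances:
d²(W, Node 1) = (-2.5−9)² + (-1−(-11))² + (10−(-7))² = 132.25 + 100 + 289 = 521.25
d²(W, Node 2) = (-2.5−2)² + (-1−4)² + (10−(-7.5))² = 20.25 + 25 + 306.25 = 351.5
d²(W, Node 3) = (-2.5−10.5)² + (-1−2.5)² + (10−(-11.5))² = 169 + 12.25 + 462.25 = 643.5
d²(W, Node 4) = (-2.5−(-6.5))² + (-1−(-2))² + (10−2.5)² = 16 + 1 + 56.25 = 73.25
d²(W, Node 5) = (-2.5−11)² + (-1−(-9.5))² + (10−0.5)² = 182.25 + 72.25 + 90.25 = 344.75
d²(W, Node 6) = (-2.5−0)² + (-1−2)² + (10−(-10.5))² = 6.25 + 9 + 420.25 = 435.5
d²(W, Node 7) = (-2.5−(-5.5))² + (-1−0)² + (10−(-12))² = 9 + 1 + 484 = 494
d²(W, Node 8) = (-2.5−12)² + (-1−(-4.5))² + (10−(-7.5))² = 210.25 + 12.25 + 306.25 = 528.75
d²(W, Node 9) = (-2.5−2)² + (-1−3.5)² + (10−(-6))² = 20.25 + 20.25 + 256 = 296.5
The largest is to Node 3.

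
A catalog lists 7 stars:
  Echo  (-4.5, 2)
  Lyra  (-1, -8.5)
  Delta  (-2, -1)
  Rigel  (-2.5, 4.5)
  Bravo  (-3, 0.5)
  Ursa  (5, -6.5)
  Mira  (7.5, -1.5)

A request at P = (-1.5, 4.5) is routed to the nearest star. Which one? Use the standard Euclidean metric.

Rigel

Since √ is increasing, it suffices to compare squared distances:
d²(P, Echo) = 9 + 6.25 = 15.25
d²(P, Lyra) = 0.25 + 169 = 169.25
d²(P, Delta) = 0.25 + 30.25 = 30.5
d²(P, Rigel) = 1 + 0 = 1
d²(P, Bravo) = 2.25 + 16 = 18.25
d²(P, Ursa) = 42.25 + 121 = 163.25
d²(P, Mira) = 81 + 36 = 117
Minimum is at Rigel.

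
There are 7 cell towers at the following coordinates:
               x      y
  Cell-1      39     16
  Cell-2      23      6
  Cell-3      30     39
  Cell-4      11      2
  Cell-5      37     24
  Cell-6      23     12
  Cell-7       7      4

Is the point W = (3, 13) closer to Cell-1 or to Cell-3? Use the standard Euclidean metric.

Compare squared distances:
d²(W, Cell-1) = (3−39)² + (13−16)² = 1296 + 9 = 1305
d²(W, Cell-3) = (3−30)² + (13−39)² = 729 + 676 = 1405
1305 < 1405, so Cell-1 is closer.

Cell-1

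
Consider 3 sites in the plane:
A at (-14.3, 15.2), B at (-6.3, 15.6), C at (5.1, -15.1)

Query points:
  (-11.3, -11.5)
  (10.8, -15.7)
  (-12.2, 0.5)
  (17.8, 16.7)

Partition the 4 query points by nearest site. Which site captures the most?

C

(-11.3, -11.5) — d² to each: A:721.89, B:759.41, C:281.92 → nearest is C
(10.8, -15.7) — d² to each: A:1584.82, B:1272.1, C:32.85 → nearest is C
(-12.2, 0.5) — d² to each: A:220.5, B:262.82, C:542.65 → nearest is A
(17.8, 16.7) — d² to each: A:1032.66, B:582.02, C:1172.53 → nearest is B
Tally — A:1, B:1, C:2. C captures the most (2).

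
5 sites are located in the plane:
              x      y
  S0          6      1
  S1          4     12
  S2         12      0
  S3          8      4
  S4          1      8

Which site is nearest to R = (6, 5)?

S3

Since √ is increasing, it suffices to compare squared distances:
|RS0|² = (6−6)² + (5−1)² = 0 + 16 = 16
|RS1|² = (6−4)² + (5−12)² = 4 + 49 = 53
|RS2|² = (6−12)² + (5−0)² = 36 + 25 = 61
|RS3|² = (6−8)² + (5−4)² = 4 + 1 = 5
|RS4|² = (6−1)² + (5−8)² = 25 + 9 = 34
The smallest is to S3, so R lies in the Voronoi region of S3.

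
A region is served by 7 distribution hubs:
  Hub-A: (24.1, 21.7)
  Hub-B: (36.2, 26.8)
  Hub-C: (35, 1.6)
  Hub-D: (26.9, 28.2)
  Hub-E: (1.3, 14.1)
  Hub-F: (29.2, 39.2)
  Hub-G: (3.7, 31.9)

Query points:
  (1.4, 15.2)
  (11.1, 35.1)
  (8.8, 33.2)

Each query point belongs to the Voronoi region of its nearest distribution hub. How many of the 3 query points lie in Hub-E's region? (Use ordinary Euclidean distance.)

1

(1.4, 15.2) — d² to each: Hub-A:557.54, Hub-B:1345.6, Hub-C:1313.92, Hub-D:819.25, Hub-E:1.22, Hub-F:1348.84, Hub-G:284.18 → nearest is Hub-E
(11.1, 35.1) — d² to each: Hub-A:348.56, Hub-B:698.9, Hub-C:1693.46, Hub-D:297.25, Hub-E:537.04, Hub-F:344.42, Hub-G:65 → nearest is Hub-G
(8.8, 33.2) — d² to each: Hub-A:366.34, Hub-B:791.72, Hub-C:1685, Hub-D:352.61, Hub-E:421.06, Hub-F:452.16, Hub-G:27.7 → nearest is Hub-G
1 of the 3 points has Hub-E as nearest.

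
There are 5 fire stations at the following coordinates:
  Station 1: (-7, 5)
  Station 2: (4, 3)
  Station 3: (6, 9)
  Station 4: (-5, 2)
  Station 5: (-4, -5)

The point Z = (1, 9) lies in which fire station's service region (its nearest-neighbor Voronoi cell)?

Squared Euclidean distances:
d²(Z, Station 1) = 64 + 16 = 80
d²(Z, Station 2) = 9 + 36 = 45
d²(Z, Station 3) = 25 + 0 = 25
d²(Z, Station 4) = 36 + 49 = 85
d²(Z, Station 5) = 25 + 196 = 221
Station 3 is nearest.

Station 3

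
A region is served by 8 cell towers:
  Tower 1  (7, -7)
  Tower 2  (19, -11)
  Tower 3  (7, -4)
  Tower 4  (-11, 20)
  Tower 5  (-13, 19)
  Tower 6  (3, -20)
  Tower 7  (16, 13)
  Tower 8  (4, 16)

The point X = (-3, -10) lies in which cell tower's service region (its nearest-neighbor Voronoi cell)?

Squared Euclidean distances:
d²(X, Tower 1) = 100 + 9 = 109
d²(X, Tower 2) = 484 + 1 = 485
d²(X, Tower 3) = 100 + 36 = 136
d²(X, Tower 4) = 64 + 900 = 964
d²(X, Tower 5) = 100 + 841 = 941
d²(X, Tower 6) = 36 + 100 = 136
d²(X, Tower 7) = 361 + 529 = 890
d²(X, Tower 8) = 49 + 676 = 725
Tower 1 is nearest.

Tower 1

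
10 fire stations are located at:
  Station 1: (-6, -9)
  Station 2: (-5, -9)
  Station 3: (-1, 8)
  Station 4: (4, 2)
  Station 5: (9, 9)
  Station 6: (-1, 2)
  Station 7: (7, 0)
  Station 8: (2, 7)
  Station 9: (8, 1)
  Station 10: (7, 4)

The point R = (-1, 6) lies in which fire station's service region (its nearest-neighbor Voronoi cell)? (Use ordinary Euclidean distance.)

Station 3

Squared Euclidean distances:
d²(R, Station 1) = (-1−(-6))² + (6−(-9))² = 25 + 225 = 250
d²(R, Station 2) = (-1−(-5))² + (6−(-9))² = 16 + 225 = 241
d²(R, Station 3) = (-1−(-1))² + (6−8)² = 0 + 4 = 4
d²(R, Station 4) = (-1−4)² + (6−2)² = 25 + 16 = 41
d²(R, Station 5) = (-1−9)² + (6−9)² = 100 + 9 = 109
d²(R, Station 6) = (-1−(-1))² + (6−2)² = 0 + 16 = 16
d²(R, Station 7) = (-1−7)² + (6−0)² = 64 + 36 = 100
d²(R, Station 8) = (-1−2)² + (6−7)² = 9 + 1 = 10
d²(R, Station 9) = (-1−8)² + (6−1)² = 81 + 25 = 106
d²(R, Station 10) = (-1−7)² + (6−4)² = 64 + 4 = 68
Minimum is at Station 3.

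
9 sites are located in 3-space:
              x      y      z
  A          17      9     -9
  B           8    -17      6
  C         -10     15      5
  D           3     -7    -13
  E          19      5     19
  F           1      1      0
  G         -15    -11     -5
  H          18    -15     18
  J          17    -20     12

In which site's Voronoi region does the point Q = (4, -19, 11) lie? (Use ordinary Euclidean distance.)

Compare squared distances (the ordering matches that of the actual distances):
|QA|² = (4−17)² + (-19−9)² + (11−(-9))² = 169 + 784 + 400 = 1353
|QB|² = (4−8)² + (-19−(-17))² + (11−6)² = 16 + 4 + 25 = 45
|QC|² = (4−(-10))² + (-19−15)² + (11−5)² = 196 + 1156 + 36 = 1388
|QD|² = (4−3)² + (-19−(-7))² + (11−(-13))² = 1 + 144 + 576 = 721
|QE|² = (4−19)² + (-19−5)² + (11−19)² = 225 + 576 + 64 = 865
|QF|² = (4−1)² + (-19−1)² + (11−0)² = 9 + 400 + 121 = 530
|QG|² = (4−(-15))² + (-19−(-11))² + (11−(-5))² = 361 + 64 + 256 = 681
|QH|² = (4−18)² + (-19−(-15))² + (11−18)² = 196 + 16 + 49 = 261
|QJ|² = (4−17)² + (-19−(-20))² + (11−12)² = 169 + 1 + 1 = 171
The smallest is to B, so Q lies in the Voronoi region of B.

B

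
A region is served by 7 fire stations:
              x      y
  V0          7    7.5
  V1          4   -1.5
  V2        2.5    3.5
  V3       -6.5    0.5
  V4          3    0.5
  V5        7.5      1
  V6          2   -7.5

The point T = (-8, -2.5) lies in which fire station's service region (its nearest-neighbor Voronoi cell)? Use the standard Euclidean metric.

V3

Compare squared distances (the ordering matches that of the actual distances):
|TV0|² = (-8−7)² + (-2.5−7.5)² = 225 + 100 = 325
|TV1|² = (-8−4)² + (-2.5−(-1.5))² = 144 + 1 = 145
|TV2|² = (-8−2.5)² + (-2.5−3.5)² = 110.25 + 36 = 146.25
|TV3|² = (-8−(-6.5))² + (-2.5−0.5)² = 2.25 + 9 = 11.25
|TV4|² = (-8−3)² + (-2.5−0.5)² = 121 + 9 = 130
|TV5|² = (-8−7.5)² + (-2.5−1)² = 240.25 + 12.25 = 252.5
|TV6|² = (-8−2)² + (-2.5−(-7.5))² = 100 + 25 = 125
Minimum is at V3.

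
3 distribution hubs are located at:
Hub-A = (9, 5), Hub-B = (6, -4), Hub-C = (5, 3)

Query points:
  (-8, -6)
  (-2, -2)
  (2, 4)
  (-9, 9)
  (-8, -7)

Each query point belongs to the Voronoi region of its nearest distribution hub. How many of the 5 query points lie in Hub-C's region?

2

(-8, -6) — d² to each: Hub-A:410, Hub-B:200, Hub-C:250 → nearest is Hub-B
(-2, -2) — d² to each: Hub-A:170, Hub-B:68, Hub-C:74 → nearest is Hub-B
(2, 4) — d² to each: Hub-A:50, Hub-B:80, Hub-C:10 → nearest is Hub-C
(-9, 9) — d² to each: Hub-A:340, Hub-B:394, Hub-C:232 → nearest is Hub-C
(-8, -7) — d² to each: Hub-A:433, Hub-B:205, Hub-C:269 → nearest is Hub-B
2 of the 5 points have Hub-C as nearest.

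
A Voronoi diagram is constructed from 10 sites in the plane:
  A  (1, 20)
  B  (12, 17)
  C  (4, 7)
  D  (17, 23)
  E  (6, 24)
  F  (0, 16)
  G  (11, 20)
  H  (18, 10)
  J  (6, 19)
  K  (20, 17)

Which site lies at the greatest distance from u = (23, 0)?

A

Compare squared distances (the ordering matches that of the actual distances):
|uA|² = (23−1)² + (0−20)² = 484 + 400 = 884
|uB|² = (23−12)² + (0−17)² = 121 + 289 = 410
|uC|² = (23−4)² + (0−7)² = 361 + 49 = 410
|uD|² = (23−17)² + (0−23)² = 36 + 529 = 565
|uE|² = (23−6)² + (0−24)² = 289 + 576 = 865
|uF|² = (23−0)² + (0−16)² = 529 + 256 = 785
|uG|² = (23−11)² + (0−20)² = 144 + 400 = 544
|uH|² = (23−18)² + (0−10)² = 25 + 100 = 125
|uJ|² = (23−6)² + (0−19)² = 289 + 361 = 650
|uK|² = (23−20)² + (0−17)² = 9 + 289 = 298
The largest is to A.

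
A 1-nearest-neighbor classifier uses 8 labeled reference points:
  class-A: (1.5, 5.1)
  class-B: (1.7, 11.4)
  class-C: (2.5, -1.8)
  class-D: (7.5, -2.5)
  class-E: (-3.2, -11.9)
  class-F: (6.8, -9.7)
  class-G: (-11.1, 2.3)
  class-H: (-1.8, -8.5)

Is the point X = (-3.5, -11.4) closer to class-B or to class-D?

Compare squared distances:
d²(X, class-B) = (-3.5−1.7)² + (-11.4−11.4)² = 27.04 + 519.84 = 546.88
d²(X, class-D) = (-3.5−7.5)² + (-11.4−(-2.5))² = 121 + 79.21 = 200.21
546.88 > 200.21, so class-D is closer.

class-D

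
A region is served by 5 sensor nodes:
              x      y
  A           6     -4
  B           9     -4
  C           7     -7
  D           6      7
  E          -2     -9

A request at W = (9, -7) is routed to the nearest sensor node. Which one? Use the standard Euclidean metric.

Compare squared distances (the ordering matches that of the actual distances):
|WA|² = (9−6)² + (-7−(-4))² = 9 + 9 = 18
|WB|² = (9−9)² + (-7−(-4))² = 0 + 9 = 9
|WC|² = (9−7)² + (-7−(-7))² = 4 + 0 = 4
|WD|² = (9−6)² + (-7−7)² = 9 + 196 = 205
|WE|² = (9−(-2))² + (-7−(-9))² = 121 + 4 = 125
The smallest is to C, so W lies in the Voronoi region of C.

C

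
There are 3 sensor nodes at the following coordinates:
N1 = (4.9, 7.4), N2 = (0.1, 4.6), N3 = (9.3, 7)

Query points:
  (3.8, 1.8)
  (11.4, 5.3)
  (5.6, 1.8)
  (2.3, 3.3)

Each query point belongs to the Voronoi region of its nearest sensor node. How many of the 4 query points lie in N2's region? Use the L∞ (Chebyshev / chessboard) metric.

2

(3.8, 1.8) — d to each: N1:5.6, N2:3.7, N3:5.5 → nearest is N2
(11.4, 5.3) — d to each: N1:6.5, N2:11.3, N3:2.1 → nearest is N3
(5.6, 1.8) — d to each: N1:5.6, N2:5.5, N3:5.2 → nearest is N3
(2.3, 3.3) — d to each: N1:4.1, N2:2.2, N3:7 → nearest is N2
2 of the 4 points have N2 as nearest.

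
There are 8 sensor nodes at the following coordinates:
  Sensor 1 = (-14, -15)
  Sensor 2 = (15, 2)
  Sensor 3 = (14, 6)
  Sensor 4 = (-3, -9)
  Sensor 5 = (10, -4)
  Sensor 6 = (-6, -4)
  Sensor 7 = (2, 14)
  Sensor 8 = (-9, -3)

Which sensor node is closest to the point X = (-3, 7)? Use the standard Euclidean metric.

Sensor 7

Compare squared distances (the ordering matches that of the actual distances):
d²(X, Sensor 1) = (-3−(-14))² + (7−(-15))² = 121 + 484 = 605
d²(X, Sensor 2) = (-3−15)² + (7−2)² = 324 + 25 = 349
d²(X, Sensor 3) = (-3−14)² + (7−6)² = 289 + 1 = 290
d²(X, Sensor 4) = (-3−(-3))² + (7−(-9))² = 0 + 256 = 256
d²(X, Sensor 5) = (-3−10)² + (7−(-4))² = 169 + 121 = 290
d²(X, Sensor 6) = (-3−(-6))² + (7−(-4))² = 9 + 121 = 130
d²(X, Sensor 7) = (-3−2)² + (7−14)² = 25 + 49 = 74
d²(X, Sensor 8) = (-3−(-9))² + (7−(-3))² = 36 + 100 = 136
Sensor 7 is nearest.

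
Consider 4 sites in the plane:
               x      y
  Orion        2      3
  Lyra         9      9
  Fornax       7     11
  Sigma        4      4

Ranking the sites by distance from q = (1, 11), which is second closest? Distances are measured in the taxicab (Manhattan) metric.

Orion

d(q, Orion) = |1−2| + |11−3| = 1 + 8 = 9
d(q, Lyra) = |1−9| + |11−9| = 8 + 2 = 10
d(q, Fornax) = |1−7| + |11−11| = 6 + 0 = 6
d(q, Sigma) = |1−4| + |11−4| = 3 + 7 = 10
Sorted ascending: Fornax, Orion, Lyra, … — the second-nearest is Orion.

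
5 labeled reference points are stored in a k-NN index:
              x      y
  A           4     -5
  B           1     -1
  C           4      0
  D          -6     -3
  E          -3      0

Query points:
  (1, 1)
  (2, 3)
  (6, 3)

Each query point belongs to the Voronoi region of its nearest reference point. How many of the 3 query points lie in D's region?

0

(1, 1) — d² to each: A:45, B:4, C:10, D:65, E:17 → nearest is B
(2, 3) — d² to each: A:68, B:17, C:13, D:100, E:34 → nearest is C
(6, 3) — d² to each: A:68, B:41, C:13, D:180, E:90 → nearest is C
0 of the 3 points have D as nearest.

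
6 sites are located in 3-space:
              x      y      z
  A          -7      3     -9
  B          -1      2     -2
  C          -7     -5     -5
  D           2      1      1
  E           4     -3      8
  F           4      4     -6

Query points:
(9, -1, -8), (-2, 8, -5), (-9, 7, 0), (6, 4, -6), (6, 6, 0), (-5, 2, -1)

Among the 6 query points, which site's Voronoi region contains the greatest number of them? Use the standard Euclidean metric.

B

(9, -1, -8) — d² to each: A:273, B:145, C:281, D:134, E:285, F:54 → nearest is F
(-2, 8, -5) — d² to each: A:66, B:46, C:194, D:101, E:326, F:53 → nearest is B
(-9, 7, 0) — d² to each: A:101, B:93, C:173, D:158, E:333, F:214 → nearest is B
(6, 4, -6) — d² to each: A:179, B:69, C:251, D:74, E:249, F:4 → nearest is F
(6, 6, 0) — d² to each: A:259, B:69, C:315, D:42, E:149, F:44 → nearest is D
(-5, 2, -1) — d² to each: A:69, B:17, C:69, D:54, E:187, F:110 → nearest is B
Tally — B:3, D:1, F:2. B captures the most (3).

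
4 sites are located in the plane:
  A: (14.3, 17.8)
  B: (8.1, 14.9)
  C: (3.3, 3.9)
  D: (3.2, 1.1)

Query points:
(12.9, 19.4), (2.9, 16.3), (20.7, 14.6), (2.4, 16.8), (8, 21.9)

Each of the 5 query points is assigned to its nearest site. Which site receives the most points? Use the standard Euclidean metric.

B

(12.9, 19.4) — d² to each: A:4.52, B:43.29, C:332.41, D:428.98 → nearest is A
(2.9, 16.3) — d² to each: A:132.21, B:29, C:153.92, D:231.13 → nearest is B
(20.7, 14.6) — d² to each: A:51.2, B:158.85, C:417.25, D:488.5 → nearest is A
(2.4, 16.8) — d² to each: A:142.61, B:36.1, C:167.22, D:247.13 → nearest is B
(8, 21.9) — d² to each: A:56.5, B:49.01, C:346.09, D:455.68 → nearest is B
Tally — A:2, B:3. B captures the most (3).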